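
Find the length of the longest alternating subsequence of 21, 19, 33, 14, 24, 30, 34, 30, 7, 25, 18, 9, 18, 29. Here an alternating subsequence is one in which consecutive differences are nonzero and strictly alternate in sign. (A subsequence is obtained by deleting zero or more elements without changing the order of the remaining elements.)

9

Track the best alternating length ending on an up-step vs a down-step at each position: up/down = 1/1, 1/2, 3/1, 1/4, 5/4, 5/4, 5/1, 5/6, 1/6, 7/6, 7/8, 7/8, 9/8, 9/6.
The maximum over both is 9; one such subsequence is 21, 19, 33, 14, 24, 7, 25, 9, 18.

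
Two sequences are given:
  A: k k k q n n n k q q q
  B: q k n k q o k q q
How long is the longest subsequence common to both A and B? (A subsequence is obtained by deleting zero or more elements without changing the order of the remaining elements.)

A longest common subsequence is kkqkqq (length 6); the LCS DP confirms no longer common subsequence exists.

6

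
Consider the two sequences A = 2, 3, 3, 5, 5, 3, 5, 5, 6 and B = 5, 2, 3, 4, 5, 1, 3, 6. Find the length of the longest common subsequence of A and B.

5

A longest common subsequence is 2, 3, 5, 3, 6 (length 5); the LCS DP confirms no longer common subsequence exists.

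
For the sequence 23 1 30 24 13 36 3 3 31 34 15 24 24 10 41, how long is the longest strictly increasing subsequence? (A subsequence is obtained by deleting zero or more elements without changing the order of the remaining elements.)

5

Let dp[i] be the longest increasing subsequence ending at position i. Then dp = [1, 1, 2, 2, 2, 3, 2, 2, 3, 4, 3, 4, 4, 3, 5].
The maximum is 5; one witness is 23, 30, 31, 34, 41 at positions 1,3,9,10,15.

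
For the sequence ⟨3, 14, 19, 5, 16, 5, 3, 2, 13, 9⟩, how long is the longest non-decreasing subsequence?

4

One longest non-decreasing subsequence is 3, 5, 5, 13 (positions 1,4,6,9), of length 4; no longer one exists.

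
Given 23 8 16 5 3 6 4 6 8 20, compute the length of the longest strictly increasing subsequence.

5

Let dp[i] be the longest increasing subsequence ending at position i. Then dp = [1, 1, 2, 1, 1, 2, 2, 3, 4, 5].
The maximum is 5; one witness is 3, 4, 6, 8, 20 at positions 5,7,8,9,10.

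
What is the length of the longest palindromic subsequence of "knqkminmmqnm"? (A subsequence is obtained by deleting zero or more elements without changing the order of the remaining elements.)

One longest palindromic subsequence is nqmmmqn (positions 2,3,5,8,9,10,11); it reads the same forward and backward, and the interval DP gives dp[1][12] = 7.

7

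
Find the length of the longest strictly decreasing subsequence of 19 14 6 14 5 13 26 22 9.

4

Let dp[i] be the longest decreasing subsequence ending at position i. Then dp = [1, 2, 3, 2, 4, 3, 1, 2, 4].
The maximum is 4; one witness is 19, 14, 6, 5 at positions 1,2,3,5.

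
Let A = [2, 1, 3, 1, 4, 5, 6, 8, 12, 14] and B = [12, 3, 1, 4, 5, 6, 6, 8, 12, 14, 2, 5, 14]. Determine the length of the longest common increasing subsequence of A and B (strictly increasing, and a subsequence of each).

A longest common strictly increasing subsequence is 3, 4, 5, 6, 8, 12, 14 (length 7); it appears in order in both A and B, and no longer such subsequence exists.

7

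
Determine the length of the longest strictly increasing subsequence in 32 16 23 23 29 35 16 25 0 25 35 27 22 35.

Let dp[i] be the longest increasing subsequence ending at position i. Then dp = [1, 1, 2, 2, 3, 4, 1, 3, 1, 3, 4, 4, 2, 5].
The maximum is 5; one witness is 16, 23, 25, 27, 35 at positions 2,3,8,12,14.

5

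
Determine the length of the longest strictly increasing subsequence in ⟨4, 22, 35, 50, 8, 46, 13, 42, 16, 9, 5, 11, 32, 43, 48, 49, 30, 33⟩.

One longest increasing subsequence is 4, 8, 13, 16, 32, 43, 48, 49 (positions 1,5,7,9,13,14,15,16), of length 8; no longer one exists.

8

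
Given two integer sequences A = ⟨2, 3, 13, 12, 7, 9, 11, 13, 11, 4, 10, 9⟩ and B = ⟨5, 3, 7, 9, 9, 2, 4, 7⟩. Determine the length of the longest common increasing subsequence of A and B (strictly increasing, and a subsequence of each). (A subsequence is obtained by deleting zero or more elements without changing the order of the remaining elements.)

3

For each value that appears in both, track the longest common increasing run ending there.
The best achievable length is 3; one witness is 3, 7, 9 (A-positions 2,5,6, B-positions 2,3,4).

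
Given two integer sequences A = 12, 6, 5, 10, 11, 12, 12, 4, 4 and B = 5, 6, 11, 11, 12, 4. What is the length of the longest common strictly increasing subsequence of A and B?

A longest common strictly increasing subsequence is 5, 11, 12 (length 3); it appears in order in both A and B, and no longer such subsequence exists.

3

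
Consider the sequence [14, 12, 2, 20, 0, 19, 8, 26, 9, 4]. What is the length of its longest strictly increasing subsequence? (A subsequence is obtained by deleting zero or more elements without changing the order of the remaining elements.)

Scanning left to right, the best length ending at each element is: 14→1, 12→1, 2→1, 20→2, 0→1, 19→2, 8→2, 26→3, 9→3, 4→2.
So the longest increasing subsequence has length 3, e.g. 14, 20, 26.

3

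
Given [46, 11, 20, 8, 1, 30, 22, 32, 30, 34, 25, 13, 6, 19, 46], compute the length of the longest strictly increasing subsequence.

6

Let dp[i] be the longest increasing subsequence ending at position i. Then dp = [1, 1, 2, 1, 1, 3, 3, 4, 4, 5, 4, 2, 2, 3, 6].
The maximum is 6; one witness is 11, 20, 30, 32, 34, 46 at positions 2,3,6,8,10,15.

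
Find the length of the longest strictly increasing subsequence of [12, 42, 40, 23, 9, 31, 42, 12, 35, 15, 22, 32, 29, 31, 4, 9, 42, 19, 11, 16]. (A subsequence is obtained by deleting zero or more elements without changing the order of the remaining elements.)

7

Let dp[i] be the longest increasing subsequence ending at position i. Then dp = [1, 2, 2, 2, 1, 3, 4, 2, 4, 3, 4, 5, 5, 6, 1, 2, 7, 4, 3, 4].
The maximum is 7; one witness is 9, 12, 15, 22, 29, 31, 42 at positions 5,8,10,11,13,14,17.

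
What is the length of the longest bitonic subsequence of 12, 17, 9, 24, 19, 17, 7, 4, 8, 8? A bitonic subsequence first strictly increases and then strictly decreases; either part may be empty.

7

One longest bitonic subsequence is 12, 17, 24, 19, 17, 7, 4 (positions 1,2,4,5,6,7,8): it rises to 24 then falls. Length 7 is optimal.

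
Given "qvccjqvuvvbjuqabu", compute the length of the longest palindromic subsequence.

7

Using dp[i][j] = 2 + dp[i+1][j−1] if the ends match, else max(dp[i+1][j], dp[i][j−1]):
dp[1][17] = 7. A witness is qjvvvjq at positions 1,5,7,9,10,12,14.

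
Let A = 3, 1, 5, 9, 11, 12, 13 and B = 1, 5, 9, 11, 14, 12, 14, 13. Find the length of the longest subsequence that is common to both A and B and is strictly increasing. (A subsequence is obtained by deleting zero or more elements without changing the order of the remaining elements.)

A longest common strictly increasing subsequence is 1, 5, 9, 11, 12, 13 (length 6); it appears in order in both A and B, and no longer such subsequence exists.

6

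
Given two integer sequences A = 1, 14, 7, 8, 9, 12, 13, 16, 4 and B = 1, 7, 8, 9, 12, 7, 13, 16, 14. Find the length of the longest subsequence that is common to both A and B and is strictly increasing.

7

For each value that appears in both, track the longest common increasing run ending there.
The best achievable length is 7; one witness is 1, 7, 8, 9, 12, 13, 16 (A-positions 1,3,4,5,6,7,8, B-positions 1,2,3,4,5,7,8).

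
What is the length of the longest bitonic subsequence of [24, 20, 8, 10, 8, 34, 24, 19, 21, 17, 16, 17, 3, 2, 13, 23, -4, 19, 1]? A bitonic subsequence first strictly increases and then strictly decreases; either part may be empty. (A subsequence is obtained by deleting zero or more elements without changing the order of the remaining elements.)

10

Let inc[i] be the LIS ending at i and dec[i] the longest strictly decreasing subsequence starting at i. inc = [1, 1, 1, 2, 1, 3, 3, 3, 4, 3, 3, 4, 1, 1, 3, 5, 1, 5, 2], dec = [8, 7, 4, 5, 4, 8, 7, 6, 6, 5, 4, 4, 3, 2, 2, 3, 1, 2, 1].
max_i inc[i]+dec[i]−1 = 10, with one witness 8, 10, 34, 24, 21, 17, 16, 3, 2, 1.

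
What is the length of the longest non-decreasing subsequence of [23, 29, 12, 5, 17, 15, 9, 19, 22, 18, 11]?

4

Let dp[i] be the longest non-decreasing subsequence ending at position i. Then dp = [1, 2, 1, 1, 2, 2, 2, 3, 4, 3, 3].
The maximum is 4; one witness is 12, 17, 19, 22 at positions 3,5,8,9.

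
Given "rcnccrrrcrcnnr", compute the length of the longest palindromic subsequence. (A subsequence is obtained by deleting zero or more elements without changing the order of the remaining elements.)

11

One longest palindromic subsequence is rnccrrrccnr (positions 1,3,4,5,6,7,8,9,11,13,14); it reads the same forward and backward, and the interval DP gives dp[1][14] = 11.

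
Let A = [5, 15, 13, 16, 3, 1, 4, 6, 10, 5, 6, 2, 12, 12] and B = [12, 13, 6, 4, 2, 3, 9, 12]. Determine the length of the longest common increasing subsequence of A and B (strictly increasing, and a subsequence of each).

2

A longest common strictly increasing subsequence is 6, 12 (length 2); it appears in order in both A and B, and no longer such subsequence exists.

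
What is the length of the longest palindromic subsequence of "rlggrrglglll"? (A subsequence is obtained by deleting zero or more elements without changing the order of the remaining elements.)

One longest palindromic subsequence is lggrrggl (positions 2,3,4,5,6,7,9,12); it reads the same forward and backward, and the interval DP gives dp[1][12] = 8.

8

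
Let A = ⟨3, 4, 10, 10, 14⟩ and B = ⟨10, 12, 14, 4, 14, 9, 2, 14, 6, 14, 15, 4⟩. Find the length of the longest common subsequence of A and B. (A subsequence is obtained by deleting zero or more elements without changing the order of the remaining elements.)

A longest common subsequence is 4, 14 (length 2); the LCS DP confirms no longer common subsequence exists.

2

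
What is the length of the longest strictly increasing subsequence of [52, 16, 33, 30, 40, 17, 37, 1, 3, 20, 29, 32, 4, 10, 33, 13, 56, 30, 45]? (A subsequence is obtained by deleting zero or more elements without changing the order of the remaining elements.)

7

Scanning left to right, the best length ending at each element is: 52→1, 16→1, 33→2, 30→2, 40→3, 17→2, 37→3, 1→1, 3→2, 20→3, 29→4, 32→5, 4→3, 10→4, 33→6, 13→5, 56→7, 30→6, 45→7.
So the longest increasing subsequence has length 7, e.g. 16, 17, 20, 29, 32, 33, 56.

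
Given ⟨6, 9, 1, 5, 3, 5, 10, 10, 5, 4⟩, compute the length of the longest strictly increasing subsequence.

One longest increasing subsequence is 1, 3, 5, 10 (positions 3,5,6,7), of length 4; no longer one exists.

4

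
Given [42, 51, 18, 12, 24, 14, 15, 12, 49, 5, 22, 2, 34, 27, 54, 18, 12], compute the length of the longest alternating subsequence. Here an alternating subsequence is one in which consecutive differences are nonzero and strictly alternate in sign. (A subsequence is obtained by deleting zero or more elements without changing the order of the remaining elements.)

15

Track the best alternating length ending on an up-step vs a down-step at each position: up/down = 1/1, 2/1, 1/3, 1/3, 4/3, 4/5, 6/5, 1/7, 8/3, 1/9, 10/9, 1/11, 12/9, 12/13, 14/1, 12/15, 12/15.
The maximum over both is 15; one such subsequence is 42, 51, 18, 24, 14, 15, 12, 49, 5, 22, 2, 34, 27, 54, 18.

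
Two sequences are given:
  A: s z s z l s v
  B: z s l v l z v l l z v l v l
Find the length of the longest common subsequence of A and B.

5

Backtracking the LCS table gives one alignment: s (A1,B2) → z (A2,B6) → z (A4,B10) → l (A5,B12) → v (A7,B13).
So the longest common subsequence has length 5.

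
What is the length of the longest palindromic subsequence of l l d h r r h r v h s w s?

One longest palindromic subsequence is hrhrh (positions 4,6,7,8,10); it reads the same forward and backward, and the interval DP gives dp[1][13] = 5.

5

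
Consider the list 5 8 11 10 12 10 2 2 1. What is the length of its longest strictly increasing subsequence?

4

Scanning left to right, the best length ending at each element is: 5→1, 8→2, 11→3, 10→3, 12→4, 10→3, 2→1, 2→1, 1→1.
So the longest increasing subsequence has length 4, e.g. 5, 8, 11, 12.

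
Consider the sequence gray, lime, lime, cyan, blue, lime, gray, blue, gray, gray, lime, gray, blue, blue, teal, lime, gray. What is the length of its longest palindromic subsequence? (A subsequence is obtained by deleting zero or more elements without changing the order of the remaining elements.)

11

Using dp[i][j] = 2 + dp[i+1][j−1] if the ends match, else max(dp[i+1][j], dp[i][j−1]):
dp[1][17] = 11. A witness is gray lime blue blue gray lime gray blue blue lime gray at positions 1,2,5,8,9,11,12,13,14,16,17.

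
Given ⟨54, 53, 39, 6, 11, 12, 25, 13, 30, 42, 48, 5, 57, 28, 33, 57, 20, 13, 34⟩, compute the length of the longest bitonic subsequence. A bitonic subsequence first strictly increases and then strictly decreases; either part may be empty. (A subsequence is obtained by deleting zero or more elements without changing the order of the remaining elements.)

One longest bitonic subsequence is 6, 11, 12, 25, 30, 42, 48, 57, 33, 20, 13 (positions 4,5,6,7,9,10,11,13,15,17,18): it rises to 57 then falls. Length 11 is optimal.

11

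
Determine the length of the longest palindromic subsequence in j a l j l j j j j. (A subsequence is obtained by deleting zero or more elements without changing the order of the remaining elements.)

6

One longest palindromic subsequence is jjjjjj (positions 1,4,6,7,8,9); it reads the same forward and backward, and the interval DP gives dp[1][9] = 6.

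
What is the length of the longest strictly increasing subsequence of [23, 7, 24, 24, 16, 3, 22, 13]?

3

One longest increasing subsequence is 7, 16, 22 (positions 2,5,7), of length 3; no longer one exists.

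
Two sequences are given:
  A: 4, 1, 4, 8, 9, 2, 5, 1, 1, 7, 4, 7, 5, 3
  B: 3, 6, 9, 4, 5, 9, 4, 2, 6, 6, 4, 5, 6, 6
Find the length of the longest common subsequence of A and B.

Backtracking the LCS table gives one alignment: 4 (A1,B4) → 4 (A3,B7) → 2 (A6,B8) → 4 (A11,B11) → 5 (A13,B12).
So the longest common subsequence has length 5.

5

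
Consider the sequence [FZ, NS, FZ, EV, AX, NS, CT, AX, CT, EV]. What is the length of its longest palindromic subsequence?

One longest palindromic subsequence is EV CT AX CT EV (positions 4,7,8,9,10); it reads the same forward and backward, and the interval DP gives dp[1][10] = 5.

5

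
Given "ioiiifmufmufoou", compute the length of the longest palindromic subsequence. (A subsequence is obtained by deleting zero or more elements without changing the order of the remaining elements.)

Using dp[i][j] = 2 + dp[i+1][j−1] if the ends match, else max(dp[i+1][j], dp[i][j−1]):
dp[1][15] = 7. A witness is ofumufo at positions 2,6,8,10,11,12,14.

7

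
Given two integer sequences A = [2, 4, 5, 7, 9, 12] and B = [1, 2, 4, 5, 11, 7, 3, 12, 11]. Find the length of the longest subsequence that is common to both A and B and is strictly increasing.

5

A longest common strictly increasing subsequence is 2, 4, 5, 7, 12 (length 5); it appears in order in both A and B, and no longer such subsequence exists.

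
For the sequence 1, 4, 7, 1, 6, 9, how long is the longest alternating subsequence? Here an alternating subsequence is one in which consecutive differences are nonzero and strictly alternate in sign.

4

Track the best alternating length ending on an up-step vs a down-step at each position: up/down = 1/1, 2/1, 2/1, 1/3, 4/3, 4/1.
The maximum over both is 4; one such subsequence is 1, 4, 1, 6.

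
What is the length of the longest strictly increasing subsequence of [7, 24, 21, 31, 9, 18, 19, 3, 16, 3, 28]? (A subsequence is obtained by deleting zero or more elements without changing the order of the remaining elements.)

5

Let dp[i] be the longest increasing subsequence ending at position i. Then dp = [1, 2, 2, 3, 2, 3, 4, 1, 3, 1, 5].
The maximum is 5; one witness is 7, 9, 18, 19, 28 at positions 1,5,6,7,11.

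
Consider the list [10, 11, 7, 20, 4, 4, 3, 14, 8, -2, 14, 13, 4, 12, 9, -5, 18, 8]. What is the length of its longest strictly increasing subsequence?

Scanning left to right, the best length ending at each element is: 10→1, 11→2, 7→1, 20→3, 4→1, 4→1, 3→1, 14→3, 8→2, -2→1, 14→3, 13→3, 4→2, 12→3, 9→3, -5→1, 18→4, 8→3.
So the longest increasing subsequence has length 4, e.g. 10, 11, 14, 18.

4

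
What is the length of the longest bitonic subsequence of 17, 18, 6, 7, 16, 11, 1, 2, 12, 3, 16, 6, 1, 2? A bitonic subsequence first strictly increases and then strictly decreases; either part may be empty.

7

One longest bitonic subsequence is 6, 7, 11, 12, 16, 6, 2 (positions 3,4,6,9,11,12,14): it rises to 16 then falls. Length 7 is optimal.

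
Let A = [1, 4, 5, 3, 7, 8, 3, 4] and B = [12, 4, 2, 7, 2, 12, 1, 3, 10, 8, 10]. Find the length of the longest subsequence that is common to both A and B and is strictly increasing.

A longest common strictly increasing subsequence is 4, 7, 8 (length 3); it appears in order in both A and B, and no longer such subsequence exists.

3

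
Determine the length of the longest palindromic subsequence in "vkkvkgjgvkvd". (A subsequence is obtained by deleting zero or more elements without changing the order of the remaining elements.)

One longest palindromic subsequence is vkvgjgvkv (positions 1,2,4,6,7,8,9,10,11); it reads the same forward and backward, and the interval DP gives dp[1][12] = 9.

9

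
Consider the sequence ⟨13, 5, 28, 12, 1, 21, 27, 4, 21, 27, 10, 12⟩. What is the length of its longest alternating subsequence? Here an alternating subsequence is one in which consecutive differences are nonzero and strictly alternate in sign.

9

A longest alternating subsequence is 13, 5, 28, 12, 21, 4, 21, 10, 12 (positions 1,2,3,4,6,8,9,11,12); its 8 consecutive differences strictly alternate in sign, and length 9 is optimal.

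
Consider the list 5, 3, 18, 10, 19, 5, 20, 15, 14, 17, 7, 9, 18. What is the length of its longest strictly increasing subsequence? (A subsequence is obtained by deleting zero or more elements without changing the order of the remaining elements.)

5

Scanning left to right, the best length ending at each element is: 5→1, 3→1, 18→2, 10→2, 19→3, 5→2, 20→4, 15→3, 14→3, 17→4, 7→3, 9→4, 18→5.
So the longest increasing subsequence has length 5, e.g. 5, 10, 15, 17, 18.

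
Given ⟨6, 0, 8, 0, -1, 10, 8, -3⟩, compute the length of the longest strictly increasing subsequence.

Let dp[i] be the longest increasing subsequence ending at position i. Then dp = [1, 1, 2, 1, 1, 3, 2, 1].
The maximum is 3; one witness is 6, 8, 10 at positions 1,3,6.

3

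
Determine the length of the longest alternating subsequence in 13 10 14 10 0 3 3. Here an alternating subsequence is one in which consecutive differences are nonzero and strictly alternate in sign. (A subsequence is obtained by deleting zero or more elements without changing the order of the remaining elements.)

Track the best alternating length ending on an up-step vs a down-step at each position: up/down = 1/1, 1/2, 3/1, 1/4, 1/4, 5/4, 5/4.
The maximum over both is 5; one such subsequence is 13, 10, 14, 0, 3.

5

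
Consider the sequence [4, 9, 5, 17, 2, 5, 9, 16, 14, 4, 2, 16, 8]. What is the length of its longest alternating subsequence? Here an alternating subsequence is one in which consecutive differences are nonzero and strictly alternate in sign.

A longest alternating subsequence is 4, 9, 5, 17, 2, 16, 14, 16, 8 (positions 1,2,3,4,5,8,9,12,13); its 8 consecutive differences strictly alternate in sign, and length 9 is optimal.

9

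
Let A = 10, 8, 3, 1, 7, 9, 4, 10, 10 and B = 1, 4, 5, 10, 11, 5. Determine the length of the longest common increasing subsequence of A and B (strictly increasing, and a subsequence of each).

A longest common strictly increasing subsequence is 1, 4, 10 (length 3); it appears in order in both A and B, and no longer such subsequence exists.

3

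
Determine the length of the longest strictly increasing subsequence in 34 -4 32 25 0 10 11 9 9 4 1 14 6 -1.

Let dp[i] be the longest increasing subsequence ending at position i. Then dp = [1, 1, 2, 2, 2, 3, 4, 3, 3, 3, 3, 5, 4, 2].
The maximum is 5; one witness is -4, 0, 10, 11, 14 at positions 2,5,6,7,12.

5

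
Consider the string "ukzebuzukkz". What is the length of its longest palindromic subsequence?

5

Using dp[i][j] = 2 + dp[i+1][j−1] if the ends match, else max(dp[i+1][j], dp[i][j−1]):
dp[1][11] = 5. A witness is zuzuz at positions 3,6,7,8,11.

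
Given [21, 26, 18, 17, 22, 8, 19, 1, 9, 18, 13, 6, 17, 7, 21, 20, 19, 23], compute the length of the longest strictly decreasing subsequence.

6

Let dp[i] be the longest decreasing subsequence ending at position i. Then dp = [1, 1, 2, 3, 2, 4, 3, 5, 4, 4, 5, 6, 5, 6, 3, 4, 5, 2].
The maximum is 6; one witness is 26, 22, 19, 18, 13, 6 at positions 2,5,7,10,11,12.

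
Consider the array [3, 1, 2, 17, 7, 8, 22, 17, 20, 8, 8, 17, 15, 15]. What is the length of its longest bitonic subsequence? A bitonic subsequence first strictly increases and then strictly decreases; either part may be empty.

8

One longest bitonic subsequence is 1, 2, 7, 8, 22, 20, 17, 15 (positions 2,3,5,6,7,9,12,14): it rises to 22 then falls. Length 8 is optimal.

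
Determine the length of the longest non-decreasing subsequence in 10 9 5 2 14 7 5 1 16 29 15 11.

4

Let dp[i] be the longest non-decreasing subsequence ending at position i. Then dp = [1, 1, 1, 1, 2, 2, 2, 1, 3, 4, 3, 3].
The maximum is 4; one witness is 10, 14, 16, 29 at positions 1,5,9,10.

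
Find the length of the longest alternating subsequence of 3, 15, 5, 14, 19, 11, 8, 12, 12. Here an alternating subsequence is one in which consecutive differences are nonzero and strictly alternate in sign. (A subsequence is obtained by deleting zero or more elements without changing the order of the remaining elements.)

6

A longest alternating subsequence is 3, 15, 5, 14, 11, 12 (positions 1,2,3,4,6,8); its 5 consecutive differences strictly alternate in sign, and length 6 is optimal.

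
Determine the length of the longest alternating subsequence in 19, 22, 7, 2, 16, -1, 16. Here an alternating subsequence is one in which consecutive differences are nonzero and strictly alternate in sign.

A longest alternating subsequence is 19, 22, 7, 16, -1, 16 (positions 1,2,3,5,6,7); its 5 consecutive differences strictly alternate in sign, and length 6 is optimal.

6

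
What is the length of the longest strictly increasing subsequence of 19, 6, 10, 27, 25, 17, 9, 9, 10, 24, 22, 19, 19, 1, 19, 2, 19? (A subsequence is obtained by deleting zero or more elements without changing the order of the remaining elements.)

Let dp[i] be the longest increasing subsequence ending at position i. Then dp = [1, 1, 2, 3, 3, 3, 2, 2, 3, 4, 4, 4, 4, 1, 4, 2, 4].
The maximum is 4; one witness is 6, 10, 17, 24 at positions 2,3,6,10.

4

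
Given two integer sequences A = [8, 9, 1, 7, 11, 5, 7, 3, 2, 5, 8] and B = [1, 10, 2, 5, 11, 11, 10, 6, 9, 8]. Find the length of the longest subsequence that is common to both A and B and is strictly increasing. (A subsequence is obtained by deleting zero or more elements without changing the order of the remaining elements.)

For each value that appears in both, track the longest common increasing run ending there.
The best achievable length is 4; one witness is 1, 2, 5, 8 (A-positions 3,9,10,11, B-positions 1,3,4,10).

4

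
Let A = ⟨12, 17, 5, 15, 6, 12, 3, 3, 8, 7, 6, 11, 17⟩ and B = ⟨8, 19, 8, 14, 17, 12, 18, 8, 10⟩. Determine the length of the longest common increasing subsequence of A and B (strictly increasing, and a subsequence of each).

2

A longest common strictly increasing subsequence is 8, 17 (length 2); it appears in order in both A and B, and no longer such subsequence exists.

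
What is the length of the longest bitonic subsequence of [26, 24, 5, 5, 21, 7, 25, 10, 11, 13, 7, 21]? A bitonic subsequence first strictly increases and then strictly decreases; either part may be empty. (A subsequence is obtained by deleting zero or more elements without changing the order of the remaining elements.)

6

Let inc[i] be the LIS ending at i and dec[i] the longest strictly decreasing subsequence starting at i. inc = [1, 1, 1, 1, 2, 2, 3, 3, 4, 5, 2, 6], dec = [5, 4, 1, 1, 3, 1, 3, 2, 2, 2, 1, 1].
max_i inc[i]+dec[i]−1 = 6, with one witness 5, 7, 10, 11, 13, 7.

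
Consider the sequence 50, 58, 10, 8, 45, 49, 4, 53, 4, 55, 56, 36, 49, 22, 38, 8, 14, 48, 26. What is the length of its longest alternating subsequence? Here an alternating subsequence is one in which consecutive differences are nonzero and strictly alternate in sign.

Track the best alternating length ending on an up-step vs a down-step at each position: up/down = 1/1, 2/1, 1/3, 1/3, 4/3, 4/3, 1/5, 6/3, 1/7, 8/3, 8/3, 8/9, 10/9, 8/11, 12/11, 8/13, 14/13, 14/11, 14/15.
The maximum over both is 15; one such subsequence is 50, 58, 10, 45, 4, 53, 4, 55, 36, 49, 22, 38, 8, 48, 26.

15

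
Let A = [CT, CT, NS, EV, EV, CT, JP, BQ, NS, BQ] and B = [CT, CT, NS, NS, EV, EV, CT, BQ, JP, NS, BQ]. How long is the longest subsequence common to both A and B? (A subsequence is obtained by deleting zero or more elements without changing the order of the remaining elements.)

9

A longest common subsequence is CT, CT, NS, EV, EV, CT, JP, NS, BQ (length 9); the LCS DP confirms no longer common subsequence exists.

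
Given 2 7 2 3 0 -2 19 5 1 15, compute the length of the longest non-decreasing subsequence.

Scanning left to right, the best length ending at each element is: 2→1, 7→2, 2→2, 3→3, 0→1, -2→1, 19→4, 5→4, 1→2, 15→5.
So the longest non-decreasing subsequence has length 5, e.g. 2, 2, 3, 5, 15.

5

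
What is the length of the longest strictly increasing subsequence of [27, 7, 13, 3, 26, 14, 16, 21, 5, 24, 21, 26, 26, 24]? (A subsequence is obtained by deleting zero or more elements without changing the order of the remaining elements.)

7

Scanning left to right, the best length ending at each element is: 27→1, 7→1, 13→2, 3→1, 26→3, 14→3, 16→4, 21→5, 5→2, 24→6, 21→5, 26→7, 26→7, 24→6.
So the longest increasing subsequence has length 7, e.g. 7, 13, 14, 16, 21, 24, 26.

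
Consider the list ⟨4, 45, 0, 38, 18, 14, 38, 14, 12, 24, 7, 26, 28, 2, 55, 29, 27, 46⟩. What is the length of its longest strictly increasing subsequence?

7

One longest increasing subsequence is 4, 18, 24, 26, 28, 29, 46 (positions 1,5,10,12,13,16,18), of length 7; no longer one exists.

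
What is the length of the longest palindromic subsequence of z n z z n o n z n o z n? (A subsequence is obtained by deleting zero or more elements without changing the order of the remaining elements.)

9

Using dp[i][j] = 2 + dp[i+1][j−1] if the ends match, else max(dp[i+1][j], dp[i][j−1]):
dp[1][12] = 9. A witness is nzonznozn at positions 2,3,6,7,8,9,10,11,12.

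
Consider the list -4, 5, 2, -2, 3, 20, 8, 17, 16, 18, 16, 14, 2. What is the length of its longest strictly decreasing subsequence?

One longest decreasing subsequence is 20, 17, 16, 14, 2 (positions 6,8,9,12,13), of length 5; no longer one exists.

5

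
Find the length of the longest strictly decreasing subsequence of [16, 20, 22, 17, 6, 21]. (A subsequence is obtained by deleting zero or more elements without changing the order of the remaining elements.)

3

Scanning left to right, the best length ending at each element is: 16→1, 20→1, 22→1, 17→2, 6→3, 21→2.
So the longest decreasing subsequence has length 3, e.g. 20, 17, 6.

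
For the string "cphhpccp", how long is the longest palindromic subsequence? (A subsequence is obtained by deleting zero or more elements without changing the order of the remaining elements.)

Using dp[i][j] = 2 + dp[i+1][j−1] if the ends match, else max(dp[i+1][j], dp[i][j−1]):
dp[1][8] = 6. A witness is cphhpc at positions 1,2,3,4,5,7.

6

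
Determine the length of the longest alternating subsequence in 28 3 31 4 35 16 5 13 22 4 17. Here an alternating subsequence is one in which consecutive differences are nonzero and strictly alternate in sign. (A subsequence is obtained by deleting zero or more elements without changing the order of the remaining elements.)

Track the best alternating length ending on an up-step vs a down-step at each position: up/down = 1/1, 1/2, 3/1, 3/4, 5/1, 5/6, 5/6, 7/6, 7/6, 3/8, 9/8.
The maximum over both is 9; one such subsequence is 28, 3, 31, 4, 35, 5, 13, 4, 17.

9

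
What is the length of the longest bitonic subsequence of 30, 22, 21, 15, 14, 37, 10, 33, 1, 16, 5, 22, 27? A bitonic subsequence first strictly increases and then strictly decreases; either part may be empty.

One longest bitonic subsequence is 30, 22, 21, 15, 14, 10, 5 (positions 1,2,3,4,5,7,11): it rises to 30 then falls. Length 7 is optimal.

7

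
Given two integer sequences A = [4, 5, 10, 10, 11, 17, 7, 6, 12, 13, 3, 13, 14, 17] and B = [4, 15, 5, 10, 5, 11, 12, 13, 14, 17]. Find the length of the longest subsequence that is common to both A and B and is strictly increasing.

8

A longest common strictly increasing subsequence is 4, 5, 10, 11, 12, 13, 14, 17 (length 8); it appears in order in both A and B, and no longer such subsequence exists.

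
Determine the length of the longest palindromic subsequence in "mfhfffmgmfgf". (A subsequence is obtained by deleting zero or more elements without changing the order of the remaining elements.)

7

One longest palindromic subsequence is ffmgmff (positions 2,6,7,8,9,10,12); it reads the same forward and backward, and the interval DP gives dp[1][12] = 7.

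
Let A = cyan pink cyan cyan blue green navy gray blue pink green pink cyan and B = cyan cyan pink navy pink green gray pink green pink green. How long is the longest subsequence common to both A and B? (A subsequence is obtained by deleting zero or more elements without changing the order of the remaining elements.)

7

Backtracking the LCS table gives one alignment: cyan (A1,B2) → pink (A2,B5) → green (A6,B6) → gray (A8,B7) → pink (A10,B8) → green (A11,B9) → pink (A12,B10).
So the longest common subsequence has length 7.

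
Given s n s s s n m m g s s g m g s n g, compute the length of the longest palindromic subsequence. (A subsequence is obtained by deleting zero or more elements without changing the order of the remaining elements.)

One longest palindromic subsequence is nsmgssgmsn (positions 2,3,8,9,10,11,12,13,15,16); it reads the same forward and backward, and the interval DP gives dp[1][17] = 10.

10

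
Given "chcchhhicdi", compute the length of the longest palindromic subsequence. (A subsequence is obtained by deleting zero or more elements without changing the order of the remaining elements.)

One longest palindromic subsequence is chhhhc (positions 1,2,5,6,7,9); it reads the same forward and backward, and the interval DP gives dp[1][11] = 6.

6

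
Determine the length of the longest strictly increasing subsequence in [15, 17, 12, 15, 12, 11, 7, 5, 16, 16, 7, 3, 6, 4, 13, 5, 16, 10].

4

One longest increasing subsequence is 5, 7, 13, 16 (positions 8,11,15,17), of length 4; no longer one exists.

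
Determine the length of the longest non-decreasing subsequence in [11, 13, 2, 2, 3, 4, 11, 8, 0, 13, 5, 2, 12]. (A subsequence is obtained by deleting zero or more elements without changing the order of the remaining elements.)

6

One longest non-decreasing subsequence is 2, 2, 3, 4, 11, 13 (positions 3,4,5,6,7,10), of length 6; no longer one exists.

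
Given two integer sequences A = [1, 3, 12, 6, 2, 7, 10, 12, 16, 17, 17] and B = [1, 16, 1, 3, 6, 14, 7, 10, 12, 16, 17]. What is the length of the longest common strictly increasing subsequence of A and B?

A longest common strictly increasing subsequence is 1, 3, 6, 7, 10, 12, 16, 17 (length 8); it appears in order in both A and B, and no longer such subsequence exists.

8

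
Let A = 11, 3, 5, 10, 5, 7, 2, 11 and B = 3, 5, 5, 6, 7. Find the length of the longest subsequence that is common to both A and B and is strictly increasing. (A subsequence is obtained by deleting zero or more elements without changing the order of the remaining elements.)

3

For each value that appears in both, track the longest common increasing run ending there.
The best achievable length is 3; one witness is 3, 5, 7 (A-positions 2,3,6, B-positions 1,2,5).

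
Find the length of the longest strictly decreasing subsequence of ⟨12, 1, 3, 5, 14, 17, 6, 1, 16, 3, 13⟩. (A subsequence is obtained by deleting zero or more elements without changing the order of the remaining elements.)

Scanning left to right, the best length ending at each element is: 12→1, 1→2, 3→2, 5→2, 14→1, 17→1, 6→2, 1→3, 16→2, 3→3, 13→3.
So the longest decreasing subsequence has length 3, e.g. 12, 3, 1.

3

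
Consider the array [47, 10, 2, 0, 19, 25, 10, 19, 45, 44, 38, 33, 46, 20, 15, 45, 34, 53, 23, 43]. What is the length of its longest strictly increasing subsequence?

6

Scanning left to right, the best length ending at each element is: 47→1, 10→1, 2→1, 0→1, 19→2, 25→3, 10→2, 19→3, 45→4, 44→4, 38→4, 33→4, 46→5, 20→4, 15→3, 45→5, 34→5, 53→6, 23→5, 43→6.
So the longest increasing subsequence has length 6, e.g. 10, 19, 25, 45, 46, 53.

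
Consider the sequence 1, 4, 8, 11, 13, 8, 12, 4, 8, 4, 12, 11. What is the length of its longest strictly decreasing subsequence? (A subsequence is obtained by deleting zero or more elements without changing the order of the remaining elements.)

Scanning left to right, the best length ending at each element is: 1→1, 4→1, 8→1, 11→1, 13→1, 8→2, 12→2, 4→3, 8→3, 4→4, 12→2, 11→3.
So the longest decreasing subsequence has length 4, e.g. 13, 12, 8, 4.

4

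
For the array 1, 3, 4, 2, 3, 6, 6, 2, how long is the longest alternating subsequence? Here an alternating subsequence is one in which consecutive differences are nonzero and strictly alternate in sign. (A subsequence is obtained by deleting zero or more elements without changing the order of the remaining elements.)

Track the best alternating length ending on an up-step vs a down-step at each position: up/down = 1/1, 2/1, 2/1, 2/3, 4/3, 4/1, 4/1, 2/5.
The maximum over both is 5; one such subsequence is 1, 3, 2, 3, 2.

5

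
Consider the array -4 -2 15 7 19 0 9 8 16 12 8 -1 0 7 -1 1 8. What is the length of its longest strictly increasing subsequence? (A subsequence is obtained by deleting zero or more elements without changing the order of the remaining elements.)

Scanning left to right, the best length ending at each element is: -4→1, -2→2, 15→3, 7→3, 19→4, 0→3, 9→4, 8→4, 16→5, 12→5, 8→4, -1→3, 0→4, 7→5, -1→3, 1→5, 8→6.
So the longest increasing subsequence has length 6, e.g. -4, -2, -1, 0, 7, 8.

6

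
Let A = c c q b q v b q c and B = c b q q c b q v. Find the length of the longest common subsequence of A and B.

5

A longest common subsequence is ccbqv (length 5); the LCS DP confirms no longer common subsequence exists.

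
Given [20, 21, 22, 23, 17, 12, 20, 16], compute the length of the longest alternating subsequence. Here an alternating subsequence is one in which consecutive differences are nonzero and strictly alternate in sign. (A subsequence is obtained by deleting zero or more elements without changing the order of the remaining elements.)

Track the best alternating length ending on an up-step vs a down-step at each position: up/down = 1/1, 2/1, 2/1, 2/1, 1/3, 1/3, 4/3, 4/5.
The maximum over both is 5; one such subsequence is 20, 21, 17, 20, 16.

5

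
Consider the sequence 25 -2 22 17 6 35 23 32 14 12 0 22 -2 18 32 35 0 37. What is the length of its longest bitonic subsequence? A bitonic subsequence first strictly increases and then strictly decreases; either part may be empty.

Let inc[i] be the LIS ending at i and dec[i] the longest strictly decreasing subsequence starting at i. inc = [1, 1, 2, 2, 2, 3, 3, 4, 3, 3, 2, 4, 1, 4, 5, 6, 2, 7], dec = [7, 1, 6, 5, 3, 6, 5, 5, 4, 3, 2, 3, 1, 2, 2, 2, 1, 1].
max_i inc[i]+dec[i]−1 = 8, with one witness -2, 22, 35, 32, 14, 12, 0, -2.

8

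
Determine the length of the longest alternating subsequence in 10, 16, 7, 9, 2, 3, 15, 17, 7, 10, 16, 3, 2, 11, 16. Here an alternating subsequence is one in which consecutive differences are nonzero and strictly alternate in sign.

A longest alternating subsequence is 10, 16, 7, 9, 2, 15, 7, 10, 3, 11 (positions 1,2,3,4,5,7,9,10,12,14); its 9 consecutive differences strictly alternate in sign, and length 10 is optimal.

10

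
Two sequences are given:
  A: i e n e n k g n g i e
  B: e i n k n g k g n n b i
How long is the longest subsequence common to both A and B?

7

Backtracking the LCS table gives one alignment: i (A1,B2) → n (A3,B3) → n (A5,B5) → k (A6,B7) → g (A7,B8) → n (A8,B10) → i (A10,B12).
So the longest common subsequence has length 7.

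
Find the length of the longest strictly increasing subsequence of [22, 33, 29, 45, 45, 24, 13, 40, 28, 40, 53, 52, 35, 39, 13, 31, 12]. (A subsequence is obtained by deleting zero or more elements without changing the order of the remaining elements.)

Let dp[i] be the longest increasing subsequence ending at position i. Then dp = [1, 2, 2, 3, 3, 2, 1, 3, 3, 4, 5, 5, 4, 5, 1, 4, 1].
The maximum is 5; one witness is 22, 24, 28, 40, 53 at positions 1,6,9,10,11.

5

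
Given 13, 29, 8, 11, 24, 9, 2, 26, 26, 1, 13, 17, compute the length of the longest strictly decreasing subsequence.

Let dp[i] be the longest decreasing subsequence ending at position i. Then dp = [1, 1, 2, 2, 2, 3, 4, 2, 2, 5, 3, 3].
The maximum is 5; one witness is 13, 11, 9, 2, 1 at positions 1,4,6,7,10.

5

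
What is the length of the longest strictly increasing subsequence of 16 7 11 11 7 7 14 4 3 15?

4

Let dp[i] be the longest increasing subsequence ending at position i. Then dp = [1, 1, 2, 2, 1, 1, 3, 1, 1, 4].
The maximum is 4; one witness is 7, 11, 14, 15 at positions 2,3,7,10.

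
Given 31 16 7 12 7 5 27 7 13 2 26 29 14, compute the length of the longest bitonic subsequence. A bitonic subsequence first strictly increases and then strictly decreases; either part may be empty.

Let inc[i] be the LIS ending at i and dec[i] the longest strictly decreasing subsequence starting at i. inc = [1, 1, 1, 2, 1, 1, 3, 2, 3, 1, 4, 5, 4], dec = [6, 5, 3, 4, 3, 2, 3, 2, 2, 1, 2, 2, 1].
max_i inc[i]+dec[i]−1 = 6, with one witness 31, 16, 12, 7, 5, 2.

6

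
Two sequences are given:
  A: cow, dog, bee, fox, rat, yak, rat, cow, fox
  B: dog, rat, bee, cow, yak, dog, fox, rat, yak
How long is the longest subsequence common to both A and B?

5

Backtracking the LCS table gives one alignment: cow (A1,B4) → dog (A2,B6) → fox (A4,B7) → rat (A5,B8) → yak (A6,B9).
So the longest common subsequence has length 5.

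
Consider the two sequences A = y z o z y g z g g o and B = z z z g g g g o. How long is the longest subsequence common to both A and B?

6

Backtracking the LCS table gives one alignment: z (A2,B2) → z (A4,B3) → g (A6,B5) → g (A8,B6) → g (A9,B7) → o (A10,B8).
So the longest common subsequence has length 6.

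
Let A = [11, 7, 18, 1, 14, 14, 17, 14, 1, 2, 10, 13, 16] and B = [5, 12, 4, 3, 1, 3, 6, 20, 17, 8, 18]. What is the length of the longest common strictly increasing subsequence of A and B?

2

A longest common strictly increasing subsequence is 1, 17 (length 2); it appears in order in both A and B, and no longer such subsequence exists.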